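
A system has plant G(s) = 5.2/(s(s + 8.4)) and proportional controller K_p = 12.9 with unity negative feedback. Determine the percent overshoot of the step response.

Closed-loop characteristic equation: s² + 8.4s + 67.08 = 0, so ω_n = 8.19 rad/s and ζ = 8.4/(2·8.19) = 0.5128.
%OS = 100·exp(−πζ/√(1−ζ²)) = 100·exp(−π·0.5128/√0.737) = 15.3%.

15.3%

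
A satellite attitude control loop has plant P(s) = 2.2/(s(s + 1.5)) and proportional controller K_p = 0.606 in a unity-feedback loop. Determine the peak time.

The closed-loop denominator s² + 1.5s + 1.333 gives ω_n = √1.333 = 1.155 and ζ = 1.5/(2ω_n) = 0.6496.
Damped frequency ω_d = ω_n√(1−ζ²) = 0.8779 rad/s, so peak time T_p = π/ω_d = 3.58 s.

T_p = 3.58 s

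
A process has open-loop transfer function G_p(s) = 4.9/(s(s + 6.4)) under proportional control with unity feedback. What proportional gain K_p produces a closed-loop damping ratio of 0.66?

Closed-loop characteristic equation: s² + 6.4s + K_p·4.9 = 0.
So ω_n = √(4.9K_p) and 2ζω_n = 6.4, giving ζ = 6.4/(2√(4.9K_p)).
Setting ζ = 0.66: √(4.9K_p) = 6.4/(2·0.66) = 4.848, so K_p = 23.51/4.9 = 4.8.

K_p = 4.8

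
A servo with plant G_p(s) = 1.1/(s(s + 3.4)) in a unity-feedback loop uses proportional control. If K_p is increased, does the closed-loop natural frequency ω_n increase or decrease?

increase

ω_n = √(1.1·K_p), which grows with K_p.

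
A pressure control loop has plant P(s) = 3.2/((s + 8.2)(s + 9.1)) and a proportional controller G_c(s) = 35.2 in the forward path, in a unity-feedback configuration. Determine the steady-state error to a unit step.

The loop is type 0. Static position error constant K_pos = G_c(0)·P(0) = 35.2·0.04288 = 1.51.
Steady-state error to a unit step: e_ss = 1/(1+K_pos) = 1/2.51 = 0.398.

0.398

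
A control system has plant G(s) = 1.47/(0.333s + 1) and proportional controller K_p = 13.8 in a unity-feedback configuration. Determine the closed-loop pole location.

s = -63.92

Closed loop: T(s) = K_p·G/(1+K_p·G) = 20.29/(0.333s + 1 + 20.29), with pole at s = −(1 + 20.29)/0.333 = −63.92.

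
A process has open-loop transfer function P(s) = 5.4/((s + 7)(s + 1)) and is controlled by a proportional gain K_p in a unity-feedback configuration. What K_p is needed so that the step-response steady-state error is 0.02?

Steady-state error for a unit step on this type-0 loop is 1/(1 + K_p·P(0)).
P(0) = 0.7714. Require 1/(1 + K_p·0.7714) = 0.02, so 1 + 0.7714·K_p = 50.
K_p = (50 − 1)/0.7714 = 63.5.

K_p = 63.5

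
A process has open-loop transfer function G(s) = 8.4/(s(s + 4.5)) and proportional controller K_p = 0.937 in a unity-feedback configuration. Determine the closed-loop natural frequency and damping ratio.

ω_n = 2.81 rad/s, ζ = 0.802

With unity feedback the closed-loop characteristic equation is s² + 4.5s + 0.937·8.4 = s² + 4.5s + 7.871 = 0.
So ω_n² = 7.871 ⇒ ω_n = 2.805 rad/s, and ζ = 4.5/(2ω_n) = 0.802.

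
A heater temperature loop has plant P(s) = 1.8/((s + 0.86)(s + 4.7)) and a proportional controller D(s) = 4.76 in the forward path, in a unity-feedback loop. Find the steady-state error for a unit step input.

0.321

The loop is type 0. Static position error constant K_pos = D(0)·P(0) = 4.76·0.4453 = 2.12.
Steady-state error to a unit step: e_ss = 1/(1+K_pos) = 1/3.12 = 0.321.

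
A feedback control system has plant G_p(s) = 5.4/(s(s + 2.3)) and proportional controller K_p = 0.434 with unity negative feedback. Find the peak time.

T_p = 3.11 s

Closed-loop characteristic equation: s² + 2.3s + 2.344 = 0, so ω_n = 1.531 rad/s and ζ = 2.3/(2·1.531) = 0.7512.
Damped frequency ω_d = ω_n√(1−ζ²) = 1.01 rad/s, so peak time T_p = π/ω_d = 3.11 s.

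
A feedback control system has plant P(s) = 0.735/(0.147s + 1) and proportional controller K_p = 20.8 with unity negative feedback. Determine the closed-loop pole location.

s = -110.8

Closed loop: T(s) = K_p·P/(1+K_p·P) = 15.29/(0.147s + 1 + 15.29), with pole at s = −(1 + 15.29)/0.147 = −110.8.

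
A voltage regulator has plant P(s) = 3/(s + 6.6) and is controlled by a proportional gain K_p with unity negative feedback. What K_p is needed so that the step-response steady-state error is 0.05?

The loop is type 0, so e_ss(step) = 1/(1 + K_pos) with K_pos = K_p·P(0).
P(0) = 0.4545. Require 1/(1 + K_p·0.4545) = 0.05, so 1 + 0.4545·K_p = 20.
K_p = (20 − 1)/0.4545 = 41.8.

K_p = 41.8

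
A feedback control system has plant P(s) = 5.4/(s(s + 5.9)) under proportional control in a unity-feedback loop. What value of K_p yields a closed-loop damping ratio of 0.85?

K_p = 2.23

Closed-loop characteristic equation: s² + 5.9s + K_p·5.4 = 0.
So ω_n = √(5.4K_p) and 2ζω_n = 5.9, giving ζ = 5.9/(2√(5.4K_p)).
Setting ζ = 0.85: √(5.4K_p) = 5.9/(2·0.85) = 3.471, so K_p = 12.04/5.4 = 2.23.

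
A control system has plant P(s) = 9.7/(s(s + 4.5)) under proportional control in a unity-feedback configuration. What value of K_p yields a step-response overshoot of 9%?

From %OS = 100·exp(−πζ/√(1−ζ²)) = 9%, ζ = −ln(0.09)/√(π²+ln²(0.09)) = 0.6083.
Characteristic equation s² + 4.5s + 9.7K_p = 0 gives ζ = 4.5/(2√(9.7K_p)).
Setting ζ = 0.6083: √(9.7K_p) = 4.5/(2·0.6083) = 3.699, so K_p = 13.68/9.7 = 1.41.

K_p = 1.41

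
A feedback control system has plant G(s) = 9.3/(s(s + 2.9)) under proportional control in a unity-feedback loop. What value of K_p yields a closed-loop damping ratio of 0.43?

K_p = 1.22

Closed-loop characteristic equation: s² + 2.9s + K_p·9.3 = 0.
So ω_n = √(9.3K_p) and 2ζω_n = 2.9, giving ζ = 2.9/(2√(9.3K_p)).
Setting ζ = 0.43: √(9.3K_p) = 2.9/(2·0.43) = 3.372, so K_p = 11.37/9.3 = 1.22.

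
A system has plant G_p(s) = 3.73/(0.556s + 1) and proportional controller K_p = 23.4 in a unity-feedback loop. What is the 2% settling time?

T_s ≈ 0.0252 s

Closed loop: T(s) = K_p·G_p/(1+K_p·G_p) = 87.28/(0.556s + 1 + 87.28), with pole at s = −(1 + 87.28)/0.556 = −158.8.
τ = 1/158.8 = 0.006298 s, so 2% settling time ≈ 4τ = 0.0252 s.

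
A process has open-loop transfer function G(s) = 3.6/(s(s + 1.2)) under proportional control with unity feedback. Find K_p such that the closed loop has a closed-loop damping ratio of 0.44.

Closed-loop characteristic equation: s² + 1.2s + K_p·3.6 = 0.
So ω_n = √(3.6K_p) and 2ζω_n = 1.2, giving ζ = 1.2/(2√(3.6K_p)).
Setting ζ = 0.44: √(3.6K_p) = 1.2/(2·0.44) = 1.364, so K_p = 1.86/3.6 = 0.517.

K_p = 0.517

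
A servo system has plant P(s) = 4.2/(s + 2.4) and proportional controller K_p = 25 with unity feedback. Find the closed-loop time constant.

τ = 0.00931 s

Closed-loop transfer function: T(s) = K_p·P(s)/(1 + K_p·P(s)) = 105/(s + 2.4 + 105) = 105/(s + 107.4).
Time constant τ = 1/107.4 = 0.00931 s.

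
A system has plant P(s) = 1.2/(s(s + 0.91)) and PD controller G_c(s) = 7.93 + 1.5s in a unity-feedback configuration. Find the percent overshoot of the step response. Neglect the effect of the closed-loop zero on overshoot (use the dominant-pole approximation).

21.5%

Forward path: (7.93 + 1.5s)·1.2/(s(s+0.91)). The closed-loop characteristic equation is s² + (0.91 + 1.2·1.5)s + 1.2·7.93 = 0.
That is s² + 2.71s + 9.516 = 0, so ω_n = 3.085 rad/s and ζ = 2.71/(2·3.085) = 0.4393.
%OS = 100·exp(−πζ/√(1−ζ²)) = 21.5%.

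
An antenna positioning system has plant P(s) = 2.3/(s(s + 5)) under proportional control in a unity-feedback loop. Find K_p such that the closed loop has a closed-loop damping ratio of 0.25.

Closed-loop characteristic equation: s² + 5s + K_p·2.3 = 0.
So ω_n = √(2.3K_p) and 2ζω_n = 5, giving ζ = 5/(2√(2.3K_p)).
Setting ζ = 0.25: √(2.3K_p) = 5/(2·0.25) = 10, so K_p = 100/2.3 = 43.5.

K_p = 43.5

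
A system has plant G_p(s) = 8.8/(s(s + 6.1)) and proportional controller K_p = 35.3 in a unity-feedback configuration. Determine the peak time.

T_p = 0.181 s

The closed-loop denominator s² + 6.1s + 310.6 gives ω_n = √310.6 = 17.62 and ζ = 6.1/(2ω_n) = 0.173.
Damped frequency ω_d = ω_n√(1−ζ²) = 17.36 rad/s, so peak time T_p = π/ω_d = 0.181 s.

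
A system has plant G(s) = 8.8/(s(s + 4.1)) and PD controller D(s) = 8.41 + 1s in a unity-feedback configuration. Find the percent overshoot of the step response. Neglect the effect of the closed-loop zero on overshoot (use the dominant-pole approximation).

Forward path: (8.41 + 1s)·8.8/(s(s+4.1)). The closed-loop characteristic equation is s² + (4.1 + 8.8·1)s + 8.8·8.41 = 0.
That is s² + 12.9s + 74.01 = 0, so ω_n = 8.603 rad/s and ζ = 12.9/(2·8.603) = 0.7498.
%OS = 100·exp(−πζ/√(1−ζ²)) = 2.85%.

2.85%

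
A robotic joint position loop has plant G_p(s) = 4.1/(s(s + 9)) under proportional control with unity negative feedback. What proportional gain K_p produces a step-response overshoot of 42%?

From %OS = 100·exp(−πζ/√(1−ζ²)) = 42%, ζ = −ln(0.42)/√(π²+ln²(0.42)) = 0.2662.
Characteristic equation s² + 9s + 4.1K_p = 0 gives ζ = 9/(2√(4.1K_p)).
Setting ζ = 0.2662: √(4.1K_p) = 9/(2·0.2662) = 16.91, so K_p = 285.8/4.1 = 69.7.

K_p = 69.7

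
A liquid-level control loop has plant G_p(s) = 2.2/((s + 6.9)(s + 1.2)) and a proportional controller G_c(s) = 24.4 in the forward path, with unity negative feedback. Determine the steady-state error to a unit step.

The loop is type 0. Static position error constant K_pos = G_c(0)·G_p(0) = 24.4·0.2657 = 6.483.
Steady-state error to a unit step: e_ss = 1/(1+K_pos) = 1/7.483 = 0.134.

0.134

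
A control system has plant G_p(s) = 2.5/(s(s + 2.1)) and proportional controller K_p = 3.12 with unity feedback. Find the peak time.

T_p = 1.21 s

From 1 + K_pG_p(s) = 0: s² + 2.1s + 7.8 = 0 ⇒ ω_n = 2.793, ζ = 0.376.
Damped frequency ω_d = ω_n√(1−ζ²) = 2.588 rad/s, so peak time T_p = π/ω_d = 1.21 s.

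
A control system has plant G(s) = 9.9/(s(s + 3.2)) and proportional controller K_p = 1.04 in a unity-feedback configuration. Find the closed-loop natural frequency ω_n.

With unity feedback the closed-loop characteristic equation is s² + 3.2s + 1.04·9.9 = s² + 3.2s + 10.3 = 0.
So ω_n² = 10.3 ⇒ ω_n = 3.209 rad/s, and ζ = 3.2/(2ω_n) = 0.499.

ω_n = 3.21 rad/s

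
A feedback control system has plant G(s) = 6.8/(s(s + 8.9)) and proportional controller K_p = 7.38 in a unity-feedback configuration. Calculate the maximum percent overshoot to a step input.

From 1 + K_pG(s) = 0: s² + 8.9s + 50.18 = 0 ⇒ ω_n = 7.084, ζ = 0.6282.
%OS = 100·exp(−πζ/√(1−ζ²)) = 100·exp(−π·0.6282/√0.6054) = 7.92%.

7.92%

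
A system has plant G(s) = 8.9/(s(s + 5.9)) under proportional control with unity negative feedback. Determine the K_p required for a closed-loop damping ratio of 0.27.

K_p = 13.4

Closed-loop characteristic equation: s² + 5.9s + K_p·8.9 = 0.
So ω_n = √(8.9K_p) and 2ζω_n = 5.9, giving ζ = 5.9/(2√(8.9K_p)).
Setting ζ = 0.27: √(8.9K_p) = 5.9/(2·0.27) = 10.93, so K_p = 119.4/8.9 = 13.4.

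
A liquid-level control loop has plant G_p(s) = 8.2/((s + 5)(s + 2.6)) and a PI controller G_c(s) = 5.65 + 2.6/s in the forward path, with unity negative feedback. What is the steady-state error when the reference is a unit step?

The open loop G_c(s)G_p(s) has a pole at the origin (type 1), so the static position error constant is infinite and e_ss = 1/(1+∞) = 0.

0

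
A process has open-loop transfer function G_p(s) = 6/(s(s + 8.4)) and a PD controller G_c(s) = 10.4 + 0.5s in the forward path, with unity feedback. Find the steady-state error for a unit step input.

The open loop G_c(s)G_p(s) has a pole at the origin (type 1), so the static position error constant is infinite and e_ss = 1/(1+∞) = 0.

0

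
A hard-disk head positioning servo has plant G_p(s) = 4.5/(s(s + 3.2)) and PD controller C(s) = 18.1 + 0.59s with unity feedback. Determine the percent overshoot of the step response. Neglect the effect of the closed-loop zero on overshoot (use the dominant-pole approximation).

34.1%

Forward path: (18.1 + 0.59s)·4.5/(s(s+3.2)). The closed-loop characteristic equation is s² + (3.2 + 4.5·0.59)s + 4.5·18.1 = 0.
That is s² + 5.855s + 81.45 = 0, so ω_n = 9.025 rad/s and ζ = 5.855/(2·9.025) = 0.3244.
%OS = 100·exp(−πζ/√(1−ζ²)) = 34.1%.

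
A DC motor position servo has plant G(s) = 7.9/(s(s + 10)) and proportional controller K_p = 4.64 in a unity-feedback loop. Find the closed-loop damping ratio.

With unity feedback the closed-loop characteristic equation is s² + 10s + 4.64·7.9 = s² + 10s + 36.66 = 0.
So ω_n² = 36.66 ⇒ ω_n = 6.054 rad/s, and ζ = 10/(2ω_n) = 0.826.

ζ = 0.826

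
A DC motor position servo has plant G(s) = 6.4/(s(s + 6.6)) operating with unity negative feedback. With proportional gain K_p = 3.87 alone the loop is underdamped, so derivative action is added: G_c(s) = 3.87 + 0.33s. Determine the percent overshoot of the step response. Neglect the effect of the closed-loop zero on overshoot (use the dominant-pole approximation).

Forward path: (3.87 + 0.33s)·6.4/(s(s+6.6)). The closed-loop characteristic equation is s² + (6.6 + 6.4·0.33)s + 6.4·3.87 = 0.
That is s² + 8.712s + 24.77 = 0, so ω_n = 4.977 rad/s and ζ = 8.712/(2·4.977) = 0.8753.
%OS = 100·exp(−πζ/√(1−ζ²)) = 0.339%.

0.339%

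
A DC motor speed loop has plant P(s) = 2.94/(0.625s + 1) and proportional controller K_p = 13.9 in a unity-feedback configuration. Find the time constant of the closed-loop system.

τ = 0.0149 s

Closed loop: T(s) = K_p·P/(1+K_p·P) = 40.87/(0.625s + 1 + 40.87), with pole at s = −(1 + 40.87)/0.625 = −66.99.
Closed-loop time constant τ = 1/66.99 = 0.0149 s.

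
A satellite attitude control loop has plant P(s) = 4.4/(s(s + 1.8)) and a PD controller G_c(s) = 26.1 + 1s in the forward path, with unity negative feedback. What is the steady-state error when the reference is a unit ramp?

0.0157

The loop has one pole at the origin (type 1). Velocity error constant K_v = lim_{s→0} s·G_c(s)P(s) = 26.1·4.4/1.8 = 63.8.
Steady-state error to a unit ramp: e_ss = 1/K_v = 0.0157.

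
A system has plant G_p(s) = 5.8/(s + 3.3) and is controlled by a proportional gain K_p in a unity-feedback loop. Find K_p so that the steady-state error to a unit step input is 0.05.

K_p = 10.8

The loop is type 0, so e_ss(step) = 1/(1 + K_pos) with K_pos = K_p·G_p(0).
G_p(0) = 1.758. Require 1/(1 + K_p·1.758) = 0.05, so 1 + 1.758·K_p = 20.
K_p = (20 − 1)/1.758 = 10.8.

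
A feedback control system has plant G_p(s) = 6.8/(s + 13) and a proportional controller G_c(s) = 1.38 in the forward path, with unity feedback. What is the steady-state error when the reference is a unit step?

The loop is type 0. Static position error constant K_pos = G_c(0)·G_p(0) = 1.38·0.5231 = 0.7218.
Steady-state error to a unit step: e_ss = 1/(1+K_pos) = 1/1.722 = 0.581.

0.581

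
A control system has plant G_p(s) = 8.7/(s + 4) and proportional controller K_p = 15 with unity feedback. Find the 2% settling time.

Closed-loop transfer function: T(s) = K_p·G_p(s)/(1 + K_p·G_p(s)) = 130.5/(s + 4 + 130.5) = 130.5/(s + 134.5).
Time constant τ = 1/134.5 = 0.007435 s, so the 2% settling time is about 4τ = 0.0297 s.

T_s ≈ 0.0297 s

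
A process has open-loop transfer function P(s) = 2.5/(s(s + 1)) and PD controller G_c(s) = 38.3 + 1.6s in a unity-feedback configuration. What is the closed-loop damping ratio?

Forward path: (38.3 + 1.6s)·2.5/(s(s+1)). The closed-loop characteristic equation is s² + (1 + 2.5·1.6)s + 2.5·38.3 = 0.
That is s² + 5s + 95.75 = 0, so ω_n = 9.785 rad/s and ζ = 5/(2·9.785) = 0.2555.

ζ = 0.255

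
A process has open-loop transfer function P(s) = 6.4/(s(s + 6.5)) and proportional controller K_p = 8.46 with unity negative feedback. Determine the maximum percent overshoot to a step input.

21.3%

The closed-loop denominator s² + 6.5s + 54.14 gives ω_n = √54.14 = 7.358 and ζ = 6.5/(2ω_n) = 0.4417.
%OS = 100·exp(−πζ/√(1−ζ²)) = 100·exp(−π·0.4417/√0.8049) = 21.3%.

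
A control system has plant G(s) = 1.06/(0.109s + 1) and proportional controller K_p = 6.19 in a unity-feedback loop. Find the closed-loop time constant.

τ = 0.0144 s

Closed loop: T(s) = K_p·G/(1+K_p·G) = 6.561/(0.109s + 1 + 6.561), with pole at s = −(1 + 6.561)/0.109 = −69.37.
Closed-loop time constant τ = 1/69.37 = 0.0144 s.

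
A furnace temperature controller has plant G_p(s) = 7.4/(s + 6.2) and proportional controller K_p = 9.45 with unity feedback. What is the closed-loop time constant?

Closed-loop transfer function: T(s) = K_p·G_p(s)/(1 + K_p·G_p(s)) = 69.93/(s + 6.2 + 69.93) = 69.93/(s + 76.13).
Time constant τ = 1/76.13 = 0.0131 s.

τ = 0.0131 s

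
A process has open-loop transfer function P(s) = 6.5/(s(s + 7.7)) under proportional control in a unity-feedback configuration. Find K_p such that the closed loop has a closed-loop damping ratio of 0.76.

K_p = 3.95

Closed-loop characteristic equation: s² + 7.7s + K_p·6.5 = 0.
So ω_n = √(6.5K_p) and 2ζω_n = 7.7, giving ζ = 7.7/(2√(6.5K_p)).
Setting ζ = 0.76: √(6.5K_p) = 7.7/(2·0.76) = 5.066, so K_p = 25.66/6.5 = 3.95.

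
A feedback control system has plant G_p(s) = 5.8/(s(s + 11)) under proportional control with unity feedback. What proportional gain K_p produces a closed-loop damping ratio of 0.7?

K_p = 10.6

Closed-loop characteristic equation: s² + 11s + K_p·5.8 = 0.
So ω_n = √(5.8K_p) and 2ζω_n = 11, giving ζ = 11/(2√(5.8K_p)).
Setting ζ = 0.7: √(5.8K_p) = 11/(2·0.7) = 7.857, so K_p = 61.73/5.8 = 10.6.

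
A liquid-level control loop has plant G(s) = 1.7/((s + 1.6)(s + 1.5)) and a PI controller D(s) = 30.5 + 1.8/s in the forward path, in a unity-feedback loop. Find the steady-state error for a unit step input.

The open loop D(s)G(s) has a pole at the origin (type 1), so the static position error constant is infinite and e_ss = 1/(1+∞) = 0.

0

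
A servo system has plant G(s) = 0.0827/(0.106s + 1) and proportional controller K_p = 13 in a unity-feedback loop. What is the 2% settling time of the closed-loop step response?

Closed loop: T(s) = K_p·G/(1+K_p·G) = 1.075/(0.106s + 1 + 1.075), with pole at s = −(1 + 1.075)/0.106 = −19.58.
τ = 1/19.58 = 0.05108 s, so 2% settling time ≈ 4τ = 0.204 s.

T_s ≈ 0.204 s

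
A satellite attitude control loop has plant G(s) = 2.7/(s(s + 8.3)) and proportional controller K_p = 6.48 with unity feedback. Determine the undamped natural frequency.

The closed-loop denominator is s(s+8.3) + 6.48·2.7 = s² + 8.3s + 17.5.
So ω_n² = 17.5 ⇒ ω_n = 4.183 rad/s, and ζ = 8.3/(2ω_n) = 0.992.

ω_n = 4.18 rad/s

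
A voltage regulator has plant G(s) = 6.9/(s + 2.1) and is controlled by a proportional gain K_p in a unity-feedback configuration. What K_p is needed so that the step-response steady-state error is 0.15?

Steady-state error for a unit step on this type-0 loop is 1/(1 + K_p·G(0)).
G(0) = 3.286. Require 1/(1 + K_p·3.286) = 0.15, so 1 + 3.286·K_p = 6.667.
K_p = (6.667 − 1)/3.286 = 1.72.

K_p = 1.72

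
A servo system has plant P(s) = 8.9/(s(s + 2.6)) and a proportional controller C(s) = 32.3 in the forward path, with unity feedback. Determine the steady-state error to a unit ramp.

0.00904

The loop has one pole at the origin (type 1). Velocity error constant K_v = lim_{s→0} s·C(s)P(s) = 32.3·8.9/2.6 = 110.6.
Steady-state error to a unit ramp: e_ss = 1/K_v = 0.00904.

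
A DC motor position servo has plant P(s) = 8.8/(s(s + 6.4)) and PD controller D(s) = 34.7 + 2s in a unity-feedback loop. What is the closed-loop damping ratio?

Forward path: (34.7 + 2s)·8.8/(s(s+6.4)). The closed-loop characteristic equation is s² + (6.4 + 8.8·2)s + 8.8·34.7 = 0.
That is s² + 24s + 305.4 = 0, so ω_n = 17.47 rad/s and ζ = 24/(2·17.47) = 0.6867.

ζ = 0.687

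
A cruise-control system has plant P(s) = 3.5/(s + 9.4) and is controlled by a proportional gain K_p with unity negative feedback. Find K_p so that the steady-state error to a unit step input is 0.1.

Steady-state error for a unit step on this type-0 loop is 1/(1 + K_p·P(0)).
P(0) = 0.3723. Require 1/(1 + K_p·0.3723) = 0.1, so 1 + 0.3723·K_p = 10.
K_p = (10 − 1)/0.3723 = 24.2.

K_p = 24.2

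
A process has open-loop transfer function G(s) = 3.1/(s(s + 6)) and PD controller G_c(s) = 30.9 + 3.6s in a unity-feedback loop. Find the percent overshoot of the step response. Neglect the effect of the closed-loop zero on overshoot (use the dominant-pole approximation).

Forward path: (30.9 + 3.6s)·3.1/(s(s+6)). The closed-loop characteristic equation is s² + (6 + 3.1·3.6)s + 3.1·30.9 = 0.
That is s² + 17.16s + 95.79 = 0, so ω_n = 9.787 rad/s and ζ = 17.16/(2·9.787) = 0.8767.
%OS = 100·exp(−πζ/√(1−ζ²)) = 0.327%.

0.327%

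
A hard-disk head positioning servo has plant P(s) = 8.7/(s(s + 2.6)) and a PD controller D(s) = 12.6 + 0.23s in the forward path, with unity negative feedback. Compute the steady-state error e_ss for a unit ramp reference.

0.0237

The loop has one pole at the origin (type 1). Velocity error constant K_v = lim_{s→0} s·D(s)P(s) = 12.6·8.7/2.6 = 42.16.
Steady-state error to a unit ramp: e_ss = 1/K_v = 0.0237.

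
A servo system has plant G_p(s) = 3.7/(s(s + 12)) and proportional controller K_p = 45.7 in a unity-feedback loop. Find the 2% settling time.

T_s ≈ 0.667 s

The closed-loop denominator s² + 12s + 169.1 gives ω_n = √169.1 = 13 and ζ = 12/(2ω_n) = 0.4614.
2% settling time T_s ≈ 4/(ζω_n) = 4/6 = 0.667 s.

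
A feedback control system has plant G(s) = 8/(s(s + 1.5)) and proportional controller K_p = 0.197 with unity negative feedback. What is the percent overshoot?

The closed-loop denominator s² + 1.5s + 1.576 gives ω_n = √1.576 = 1.255 and ζ = 1.5/(2ω_n) = 0.5974.
%OS = 100·exp(−πζ/√(1−ζ²)) = 100·exp(−π·0.5974/√0.6431) = 9.63%.

9.63%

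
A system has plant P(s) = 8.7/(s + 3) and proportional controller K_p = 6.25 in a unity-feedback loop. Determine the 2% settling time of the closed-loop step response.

Closed-loop transfer function: T(s) = K_p·P(s)/(1 + K_p·P(s)) = 54.37/(s + 3 + 54.37) = 54.37/(s + 57.37).
Time constant τ = 1/57.37 = 0.01743 s, so the 2% settling time is about 4τ = 0.0697 s.

T_s ≈ 0.0697 s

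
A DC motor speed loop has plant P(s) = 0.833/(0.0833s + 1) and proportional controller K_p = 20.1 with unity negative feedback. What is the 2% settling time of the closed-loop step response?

Closed loop: T(s) = K_p·P/(1+K_p·P) = 16.74/(0.0833s + 1 + 16.74), with pole at s = −(1 + 16.74)/0.0833 = −213.
τ = 1/213 = 0.004695 s, so 2% settling time ≈ 4τ = 0.0188 s.

T_s ≈ 0.0188 s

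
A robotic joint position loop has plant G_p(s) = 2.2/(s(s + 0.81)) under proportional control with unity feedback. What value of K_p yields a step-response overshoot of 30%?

K_p = 0.582

From %OS = 100·exp(−πζ/√(1−ζ²)) = 30%, ζ = −ln(0.3)/√(π²+ln²(0.3)) = 0.3579.
Characteristic equation s² + 0.81s + 2.2K_p = 0 gives ζ = 0.81/(2√(2.2K_p)).
Setting ζ = 0.3579: √(2.2K_p) = 0.81/(2·0.3579) = 1.132, so K_p = 1.281/2.2 = 0.582.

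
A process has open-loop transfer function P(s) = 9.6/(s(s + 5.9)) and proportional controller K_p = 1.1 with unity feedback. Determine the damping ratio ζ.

1 + K_p·P(s) = 0 gives s² + 5.9s + 10.56 = 0.
Matching s² + 2ζω_n s + ω_n²: ω_n = √10.56 = 3.25 rad/s and 2ζω_n = 5.9, so ζ = 5.9/(2·3.25) = 0.908.

ζ = 0.908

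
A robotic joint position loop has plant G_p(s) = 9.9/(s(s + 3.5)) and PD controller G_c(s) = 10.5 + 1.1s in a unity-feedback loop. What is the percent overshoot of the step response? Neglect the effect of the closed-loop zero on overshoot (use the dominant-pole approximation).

4.38%

Forward path: (10.5 + 1.1s)·9.9/(s(s+3.5)). The closed-loop characteristic equation is s² + (3.5 + 9.9·1.1)s + 9.9·10.5 = 0.
That is s² + 14.39s + 104 = 0, so ω_n = 10.2 rad/s and ζ = 14.39/(2·10.2) = 0.7057.
%OS = 100·exp(−πζ/√(1−ζ²)) = 4.38%.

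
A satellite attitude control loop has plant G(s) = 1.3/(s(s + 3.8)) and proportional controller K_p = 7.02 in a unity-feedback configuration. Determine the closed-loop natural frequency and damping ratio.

With unity feedback the closed-loop characteristic equation is s² + 3.8s + 7.02·1.3 = s² + 3.8s + 9.126 = 0.
Matching s² + 2ζω_n s + ω_n²: ω_n = √9.126 = 3.021 rad/s and 2ζω_n = 3.8, so ζ = 3.8/(2·3.021) = 0.629.

ω_n = 3.02 rad/s, ζ = 0.629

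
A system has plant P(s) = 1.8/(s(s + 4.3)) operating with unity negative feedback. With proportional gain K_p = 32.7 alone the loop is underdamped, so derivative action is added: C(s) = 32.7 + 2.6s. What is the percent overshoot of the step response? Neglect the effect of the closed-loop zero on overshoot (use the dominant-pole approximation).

Forward path: (32.7 + 2.6s)·1.8/(s(s+4.3)). The closed-loop characteristic equation is s² + (4.3 + 1.8·2.6)s + 1.8·32.7 = 0.
That is s² + 8.98s + 58.86 = 0, so ω_n = 7.672 rad/s and ζ = 8.98/(2·7.672) = 0.5852.
%OS = 100·exp(−πζ/√(1−ζ²)) = 10.4%.

10.4%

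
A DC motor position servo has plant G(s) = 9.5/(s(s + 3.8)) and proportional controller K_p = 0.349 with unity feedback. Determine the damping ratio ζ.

ζ = 1.04

The closed-loop denominator is s(s+3.8) + 0.349·9.5 = s² + 3.8s + 3.315.
So ω_n² = 3.315 ⇒ ω_n = 1.821 rad/s, and ζ = 3.8/(2ω_n) = 1.04.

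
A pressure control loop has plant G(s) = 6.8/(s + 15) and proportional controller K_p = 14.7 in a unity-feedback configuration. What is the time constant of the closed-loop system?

Closed-loop transfer function: T(s) = K_p·G(s)/(1 + K_p·G(s)) = 99.96/(s + 15 + 99.96) = 99.96/(s + 115).
Time constant τ = 1/115 = 0.0087 s.

τ = 0.0087 s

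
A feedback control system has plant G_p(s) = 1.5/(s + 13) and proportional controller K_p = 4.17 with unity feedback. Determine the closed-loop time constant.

τ = 0.0519 s

Closed-loop transfer function: T(s) = K_p·G_p(s)/(1 + K_p·G_p(s)) = 6.255/(s + 13 + 6.255) = 6.255/(s + 19.25).
Time constant τ = 1/19.25 = 0.0519 s.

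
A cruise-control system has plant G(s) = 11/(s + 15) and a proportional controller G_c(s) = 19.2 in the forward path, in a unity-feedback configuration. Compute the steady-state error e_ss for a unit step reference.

0.0663

The loop is type 0. Static position error constant K_pos = G_c(0)·G(0) = 19.2·0.7333 = 14.08.
Steady-state error to a unit step: e_ss = 1/(1+K_pos) = 1/15.08 = 0.0663.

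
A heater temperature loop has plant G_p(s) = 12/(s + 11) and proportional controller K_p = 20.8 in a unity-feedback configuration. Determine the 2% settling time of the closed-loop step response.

Closed-loop transfer function: T(s) = K_p·G_p(s)/(1 + K_p·G_p(s)) = 249.6/(s + 11 + 249.6) = 249.6/(s + 260.6).
Time constant τ = 1/260.6 = 0.003837 s, so the 2% settling time is about 4τ = 0.0153 s.

T_s ≈ 0.0153 s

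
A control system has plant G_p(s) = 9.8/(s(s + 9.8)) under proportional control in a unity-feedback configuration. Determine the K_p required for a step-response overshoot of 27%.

From %OS = 100·exp(−πζ/√(1−ζ²)) = 27%, ζ = −ln(0.27)/√(π²+ln²(0.27)) = 0.3847.
Characteristic equation s² + 9.8s + 9.8K_p = 0 gives ζ = 9.8/(2√(9.8K_p)).
Setting ζ = 0.3847: √(9.8K_p) = 9.8/(2·0.3847) = 12.74, so K_p = 162.2/9.8 = 16.6.

K_p = 16.6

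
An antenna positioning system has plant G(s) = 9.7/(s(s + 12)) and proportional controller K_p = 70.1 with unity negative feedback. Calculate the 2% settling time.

T_s ≈ 0.667 s

Closed-loop characteristic equation: s² + 12s + 680 = 0, so ω_n = 26.08 rad/s and ζ = 12/(2·26.08) = 0.2301.
2% settling time T_s ≈ 4/(ζω_n) = 4/6 = 0.667 s.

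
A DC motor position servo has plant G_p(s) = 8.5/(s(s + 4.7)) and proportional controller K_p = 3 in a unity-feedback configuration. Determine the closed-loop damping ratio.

ζ = 0.465

With unity feedback the closed-loop characteristic equation is s² + 4.7s + 3·8.5 = s² + 4.7s + 25.5 = 0.
Matching s² + 2ζω_n s + ω_n²: ω_n = √25.5 = 5.05 rad/s and 2ζω_n = 4.7, so ζ = 4.7/(2·5.05) = 0.465.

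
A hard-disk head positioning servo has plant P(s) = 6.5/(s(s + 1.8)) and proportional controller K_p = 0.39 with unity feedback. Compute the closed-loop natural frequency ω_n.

The closed-loop denominator is s(s+1.8) + 0.39·6.5 = s² + 1.8s + 2.535.
So ω_n² = 2.535 ⇒ ω_n = 1.592 rad/s, and ζ = 1.8/(2ω_n) = 0.565.

ω_n = 1.59 rad/s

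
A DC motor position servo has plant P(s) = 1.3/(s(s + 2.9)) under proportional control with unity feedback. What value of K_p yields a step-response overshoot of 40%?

From %OS = 100·exp(−πζ/√(1−ζ²)) = 40%, ζ = −ln(0.4)/√(π²+ln²(0.4)) = 0.28.
Characteristic equation s² + 2.9s + 1.3K_p = 0 gives ζ = 2.9/(2√(1.3K_p)).
Setting ζ = 0.28: √(1.3K_p) = 2.9/(2·0.28) = 5.179, so K_p = 26.82/1.3 = 20.6.

K_p = 20.6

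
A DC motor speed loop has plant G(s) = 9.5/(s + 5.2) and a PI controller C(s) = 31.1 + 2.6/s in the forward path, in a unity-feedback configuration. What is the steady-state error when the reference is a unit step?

The open loop C(s)G(s) has a pole at the origin (type 1), so the static position error constant is infinite and e_ss = 1/(1+∞) = 0.

0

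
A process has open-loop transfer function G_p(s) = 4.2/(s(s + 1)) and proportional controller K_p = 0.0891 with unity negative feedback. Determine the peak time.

The closed-loop denominator s² + 1s + 0.3742 gives ω_n = √0.3742 = 0.6117 and ζ = 1/(2ω_n) = 0.8173.
Damped frequency ω_d = ω_n√(1−ζ²) = 0.3524 rad/s, so peak time T_p = π/ω_d = 8.91 s.

T_p = 8.91 s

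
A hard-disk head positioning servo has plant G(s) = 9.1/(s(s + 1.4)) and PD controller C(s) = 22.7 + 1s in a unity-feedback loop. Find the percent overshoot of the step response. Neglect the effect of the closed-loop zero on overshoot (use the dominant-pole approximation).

Forward path: (22.7 + 1s)·9.1/(s(s+1.4)). The closed-loop characteristic equation is s² + (1.4 + 9.1·1)s + 9.1·22.7 = 0.
That is s² + 10.5s + 206.6 = 0, so ω_n = 14.37 rad/s and ζ = 10.5/(2·14.37) = 0.3653.
%OS = 100·exp(−πζ/√(1−ζ²)) = 29.1%.

29.1%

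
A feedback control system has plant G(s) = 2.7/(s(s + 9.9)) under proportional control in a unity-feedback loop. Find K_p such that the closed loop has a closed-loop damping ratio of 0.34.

Closed-loop characteristic equation: s² + 9.9s + K_p·2.7 = 0.
So ω_n = √(2.7K_p) and 2ζω_n = 9.9, giving ζ = 9.9/(2√(2.7K_p)).
Setting ζ = 0.34: √(2.7K_p) = 9.9/(2·0.34) = 14.56, so K_p = 212/2.7 = 78.5.

K_p = 78.5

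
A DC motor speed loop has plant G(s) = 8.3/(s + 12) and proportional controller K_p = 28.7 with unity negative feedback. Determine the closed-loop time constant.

Closed-loop transfer function: T(s) = K_p·G(s)/(1 + K_p·G(s)) = 238.2/(s + 12 + 238.2) = 238.2/(s + 250.2).
Time constant τ = 1/250.2 = 0.004 s.

τ = 0.004 s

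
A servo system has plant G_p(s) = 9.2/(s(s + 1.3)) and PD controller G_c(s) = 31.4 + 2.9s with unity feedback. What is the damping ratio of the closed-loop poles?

Forward path: (31.4 + 2.9s)·9.2/(s(s+1.3)). The closed-loop characteristic equation is s² + (1.3 + 9.2·2.9)s + 9.2·31.4 = 0.
That is s² + 27.98s + 288.9 = 0, so ω_n = 17 rad/s and ζ = 27.98/(2·17) = 0.8231.

ζ = 0.823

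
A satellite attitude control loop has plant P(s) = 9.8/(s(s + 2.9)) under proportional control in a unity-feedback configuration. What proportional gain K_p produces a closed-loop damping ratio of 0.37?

K_p = 1.57

Closed-loop characteristic equation: s² + 2.9s + K_p·9.8 = 0.
So ω_n = √(9.8K_p) and 2ζω_n = 2.9, giving ζ = 2.9/(2√(9.8K_p)).
Setting ζ = 0.37: √(9.8K_p) = 2.9/(2·0.37) = 3.919, so K_p = 15.36/9.8 = 1.57.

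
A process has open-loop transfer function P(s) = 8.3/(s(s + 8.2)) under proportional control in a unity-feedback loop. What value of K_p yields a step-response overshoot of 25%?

From %OS = 100·exp(−πζ/√(1−ζ²)) = 25%, ζ = −ln(0.25)/√(π²+ln²(0.25)) = 0.4037.
Characteristic equation s² + 8.2s + 8.3K_p = 0 gives ζ = 8.2/(2√(8.3K_p)).
Setting ζ = 0.4037: √(8.3K_p) = 8.2/(2·0.4037) = 10.16, so K_p = 103.1/8.3 = 12.4.

K_p = 12.4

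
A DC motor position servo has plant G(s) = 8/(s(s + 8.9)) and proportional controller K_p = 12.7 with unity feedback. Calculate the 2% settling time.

Closed-loop characteristic equation: s² + 8.9s + 101.6 = 0, so ω_n = 10.08 rad/s and ζ = 8.9/(2·10.08) = 0.4415.
2% settling time T_s ≈ 4/(ζω_n) = 4/4.45 = 0.899 s.

T_s ≈ 0.899 s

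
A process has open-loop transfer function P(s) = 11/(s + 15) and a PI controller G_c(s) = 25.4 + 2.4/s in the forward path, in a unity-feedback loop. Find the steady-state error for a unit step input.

0

The open loop G_c(s)P(s) has a pole at the origin (type 1), so the static position error constant is infinite and e_ss = 1/(1+∞) = 0.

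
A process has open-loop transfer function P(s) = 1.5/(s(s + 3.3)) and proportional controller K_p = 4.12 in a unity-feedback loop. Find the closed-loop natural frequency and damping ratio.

ω_n = 2.49 rad/s, ζ = 0.664

With unity feedback the closed-loop characteristic equation is s² + 3.3s + 4.12·1.5 = s² + 3.3s + 6.18 = 0.
Matching s² + 2ζω_n s + ω_n²: ω_n = √6.18 = 2.486 rad/s and 2ζω_n = 3.3, so ζ = 3.3/(2·2.486) = 0.664.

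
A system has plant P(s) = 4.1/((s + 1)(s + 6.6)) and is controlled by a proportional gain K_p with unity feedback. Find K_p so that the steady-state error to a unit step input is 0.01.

K_p = 159

For a type-0 loop with proportional control, e_ss = 1/(1 + K_p·P(0)).
P(0) = 0.6212. Require 1/(1 + K_p·0.6212) = 0.01, so 1 + 0.6212·K_p = 100.
K_p = (100 − 1)/0.6212 = 159.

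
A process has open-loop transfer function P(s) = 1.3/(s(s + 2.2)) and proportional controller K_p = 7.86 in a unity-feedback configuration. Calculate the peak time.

T_p = 1.05 s

The closed-loop denominator s² + 2.2s + 10.22 gives ω_n = √10.22 = 3.197 and ζ = 2.2/(2ω_n) = 0.3441.
Damped frequency ω_d = ω_n√(1−ζ²) = 3.001 rad/s, so peak time T_p = π/ω_d = 1.05 s.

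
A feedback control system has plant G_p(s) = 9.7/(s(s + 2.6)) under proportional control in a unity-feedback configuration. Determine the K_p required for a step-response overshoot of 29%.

K_p = 1.3

From %OS = 100·exp(−πζ/√(1−ζ²)) = 29%, ζ = −ln(0.29)/√(π²+ln²(0.29)) = 0.3666.
Characteristic equation s² + 2.6s + 9.7K_p = 0 gives ζ = 2.6/(2√(9.7K_p)).
Setting ζ = 0.3666: √(9.7K_p) = 2.6/(2·0.3666) = 3.546, so K_p = 12.58/9.7 = 1.3.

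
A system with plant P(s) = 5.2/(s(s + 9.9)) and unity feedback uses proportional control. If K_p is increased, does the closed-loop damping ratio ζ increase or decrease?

ζ = 9.9/(2√(5.2K_p)); increasing K_p raises the denominator, so ζ falls.

decrease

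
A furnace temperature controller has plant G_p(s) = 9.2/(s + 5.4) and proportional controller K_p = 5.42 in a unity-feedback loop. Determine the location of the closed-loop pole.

s = -55.26

Closed-loop transfer function: T(s) = K_p·G_p(s)/(1 + K_p·G_p(s)) = 49.86/(s + 5.4 + 49.86) = 49.86/(s + 55.26).
The closed-loop pole is at s = −55.26.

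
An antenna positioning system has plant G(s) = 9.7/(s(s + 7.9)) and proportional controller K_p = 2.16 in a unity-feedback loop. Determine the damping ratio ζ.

ζ = 0.863

The closed-loop denominator is s(s+7.9) + 2.16·9.7 = s² + 7.9s + 20.95.
So ω_n² = 20.95 ⇒ ω_n = 4.577 rad/s, and ζ = 7.9/(2ω_n) = 0.863.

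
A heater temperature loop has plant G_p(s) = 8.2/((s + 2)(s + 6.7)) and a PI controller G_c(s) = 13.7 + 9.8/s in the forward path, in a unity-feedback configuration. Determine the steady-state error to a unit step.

0

The open loop G_c(s)G_p(s) has a pole at the origin (type 1), so the static position error constant is infinite and e_ss = 1/(1+∞) = 0.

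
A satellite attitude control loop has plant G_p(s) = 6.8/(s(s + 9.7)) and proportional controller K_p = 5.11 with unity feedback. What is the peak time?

T_p = 0.938 s

From 1 + K_pG_p(s) = 0: s² + 9.7s + 34.75 = 0 ⇒ ω_n = 5.895, ζ = 0.8228.
Damped frequency ω_d = ω_n√(1−ζ²) = 3.35 rad/s, so peak time T_p = π/ω_d = 0.938 s.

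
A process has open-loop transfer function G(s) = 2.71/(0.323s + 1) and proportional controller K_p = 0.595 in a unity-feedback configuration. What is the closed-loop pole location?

Closed loop: T(s) = K_p·G/(1+K_p·G) = 1.612/(0.323s + 1 + 1.612), with pole at s = −(1 + 1.612)/0.323 = −8.088.

s = -8.088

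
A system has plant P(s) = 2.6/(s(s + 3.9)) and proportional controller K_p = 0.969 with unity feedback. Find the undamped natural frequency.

With unity feedback the closed-loop characteristic equation is s² + 3.9s + 0.969·2.6 = s² + 3.9s + 2.519 = 0.
So ω_n² = 2.519 ⇒ ω_n = 1.587 rad/s, and ζ = 3.9/(2ω_n) = 1.23.

ω_n = 1.59 rad/s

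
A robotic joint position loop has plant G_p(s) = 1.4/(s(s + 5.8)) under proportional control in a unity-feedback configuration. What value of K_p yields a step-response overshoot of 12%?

From %OS = 100·exp(−πζ/√(1−ζ²)) = 12%, ζ = −ln(0.12)/√(π²+ln²(0.12)) = 0.5594.
Characteristic equation s² + 5.8s + 1.4K_p = 0 gives ζ = 5.8/(2√(1.4K_p)).
Setting ζ = 0.5594: √(1.4K_p) = 5.8/(2·0.5594) = 5.184, so K_p = 26.87/1.4 = 19.2.

K_p = 19.2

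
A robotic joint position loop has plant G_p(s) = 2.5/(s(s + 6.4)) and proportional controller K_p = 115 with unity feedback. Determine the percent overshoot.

Closed-loop characteristic equation: s² + 6.4s + 287.5 = 0, so ω_n = 16.96 rad/s and ζ = 6.4/(2·16.96) = 0.1887.
%OS = 100·exp(−πζ/√(1−ζ²)) = 100·exp(−π·0.1887/√0.9644) = 54.7%.

54.7%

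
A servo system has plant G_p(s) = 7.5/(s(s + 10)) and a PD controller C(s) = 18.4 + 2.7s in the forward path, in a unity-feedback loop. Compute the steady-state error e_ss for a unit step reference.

0

The open loop C(s)G_p(s) has a pole at the origin (type 1), so the static position error constant is infinite and e_ss = 1/(1+∞) = 0.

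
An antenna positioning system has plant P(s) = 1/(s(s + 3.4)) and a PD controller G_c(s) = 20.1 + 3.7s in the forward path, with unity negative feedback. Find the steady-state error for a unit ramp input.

0.169

The loop has one pole at the origin (type 1). Velocity error constant K_v = lim_{s→0} s·G_c(s)P(s) = 20.1·1/3.4 = 5.912.
Steady-state error to a unit ramp: e_ss = 1/K_v = 0.169.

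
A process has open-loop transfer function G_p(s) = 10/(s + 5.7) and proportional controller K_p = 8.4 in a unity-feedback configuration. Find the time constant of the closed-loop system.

τ = 0.0111 s

Closed-loop transfer function: T(s) = K_p·G_p(s)/(1 + K_p·G_p(s)) = 84/(s + 5.7 + 84) = 84/(s + 89.7).
Time constant τ = 1/89.7 = 0.0111 s.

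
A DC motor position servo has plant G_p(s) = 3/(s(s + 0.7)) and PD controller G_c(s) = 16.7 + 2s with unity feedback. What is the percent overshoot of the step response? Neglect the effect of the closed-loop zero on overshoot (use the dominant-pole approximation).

Forward path: (16.7 + 2s)·3/(s(s+0.7)). The closed-loop characteristic equation is s² + (0.7 + 3·2)s + 3·16.7 = 0.
That is s² + 6.7s + 50.1 = 0, so ω_n = 7.078 rad/s and ζ = 6.7/(2·7.078) = 0.4733.
%OS = 100·exp(−πζ/√(1−ζ²)) = 18.5%.

18.5%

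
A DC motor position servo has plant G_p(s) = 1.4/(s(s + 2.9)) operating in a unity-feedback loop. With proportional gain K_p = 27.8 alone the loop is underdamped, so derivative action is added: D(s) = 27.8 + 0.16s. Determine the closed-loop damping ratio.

Forward path: (27.8 + 0.16s)·1.4/(s(s+2.9)). The closed-loop characteristic equation is s² + (2.9 + 1.4·0.16)s + 1.4·27.8 = 0.
That is s² + 3.124s + 38.92 = 0, so ω_n = 6.239 rad/s and ζ = 3.124/(2·6.239) = 0.2504.

ζ = 0.25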